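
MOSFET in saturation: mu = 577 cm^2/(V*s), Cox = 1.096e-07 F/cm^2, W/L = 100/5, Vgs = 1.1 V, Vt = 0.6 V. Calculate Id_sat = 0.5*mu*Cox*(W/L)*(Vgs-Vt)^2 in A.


Step 1: Overdrive voltage Vov = Vgs - Vt = 1.1 - 0.6 = 0.5 V
Step 2: W/L = 100/5 = 20
Step 3: Id = 0.5 * 577 * 1.096e-07 * 20 * 0.5^2
Step 4: Id = 1.58e-04 A

1.58e-04


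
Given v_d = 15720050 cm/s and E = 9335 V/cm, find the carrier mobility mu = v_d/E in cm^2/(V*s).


Step 1: mu = v_d / E
Step 2: mu = 15720050 / 9335
Step 3: mu = 1683.99 cm^2/(V*s)

1683.99


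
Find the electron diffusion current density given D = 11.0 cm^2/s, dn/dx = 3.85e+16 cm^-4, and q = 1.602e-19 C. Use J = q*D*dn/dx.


Step 1: J = q * D * (dn/dx)
Step 2: J = 1.602e-19 * 11.0 * 3.85e+16
Step 3: J = 6.78e-02 A/cm^2

6.78e-02


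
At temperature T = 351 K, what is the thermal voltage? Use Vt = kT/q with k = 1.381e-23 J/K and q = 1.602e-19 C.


Step 1: kT = 1.381e-23 * 351 = 4.84731e-21 J
Step 2: Vt = kT/q = 4.84731e-21 / 1.602e-19
Step 3: Vt = 0.03026 V

0.03026


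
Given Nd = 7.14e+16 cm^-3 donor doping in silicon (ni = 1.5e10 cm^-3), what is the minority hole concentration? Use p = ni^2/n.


Step 1: Since Nd >> ni, n ≈ Nd = 7.14e+16 cm^-3
Step 2: p = ni^2 / n = (1.5e10)^2 / 7.14e+16
Step 3: p = 2.25e20 / 7.14e+16 = 3.15e+03 cm^-3

3.15e+03


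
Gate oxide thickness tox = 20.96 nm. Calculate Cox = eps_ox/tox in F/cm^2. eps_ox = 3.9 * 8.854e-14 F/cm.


Step 1: eps_ox = 3.9 * 8.854e-14 = 3.45306e-13 F/cm
Step 2: tox in cm = 20.96 nm * 1e-7 = 2.0960e-06 cm
Step 3: Cox = 3.45306e-13 / 2.0960e-06 = 1.65e-07 F/cm^2

1.65e-07


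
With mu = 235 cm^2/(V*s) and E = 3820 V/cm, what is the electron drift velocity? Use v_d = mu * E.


Step 1: v_d = mu * E
Step 2: v_d = 235 * 3820 = 897700
Step 3: v_d = 8.98e+05 cm/s

8.98e+05


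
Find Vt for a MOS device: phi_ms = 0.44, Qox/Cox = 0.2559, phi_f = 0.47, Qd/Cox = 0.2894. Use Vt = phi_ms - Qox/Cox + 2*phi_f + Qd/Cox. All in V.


Step 1: Vt = phi_ms - Qox/Cox + 2*phi_f + Qd/Cox
Step 2: Vt = 0.44 - 0.2559 + 2*0.47 + 0.2894
Step 3: Vt = 0.44 - 0.2559 + 0.94 + 0.2894
Step 4: Vt = 1.4135 V

1.4135


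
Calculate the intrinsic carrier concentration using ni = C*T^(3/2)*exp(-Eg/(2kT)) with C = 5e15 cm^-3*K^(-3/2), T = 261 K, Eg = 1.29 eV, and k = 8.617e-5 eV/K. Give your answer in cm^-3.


Step 1: Compute kT = 8.617e-5 * 261 = 0.02249037 eV
Step 2: Exponent = -Eg/(2kT) = -1.29/(2*0.02249037) = -28.67894
Step 3: T^(3/2) = 261^1.5 = 4216.58
Step 4: ni = 5e15 * 4216.58 * exp(-28.67894) = 7.39e+06 cm^-3

7.39e+06


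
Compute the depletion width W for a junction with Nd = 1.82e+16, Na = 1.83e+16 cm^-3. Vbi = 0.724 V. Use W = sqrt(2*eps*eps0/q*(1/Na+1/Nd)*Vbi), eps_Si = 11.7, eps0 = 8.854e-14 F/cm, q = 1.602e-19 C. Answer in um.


Step 1: 1/Na + 1/Nd = 1/1.83e+16 + 1/1.82e+16 = 1.09590e-16
Step 2: 2*eps*eps0/q = 2*11.7*8.854e-14/1.602e-19 = 1.293281e+07
Step 3: W^2 = 1.293281e+07 * 1.09590e-16 * 0.724 = 1.02613e-09
Step 4: W = sqrt(1.02613e-09) = 3.203e-05 cm = 0.3203 um

0.3203


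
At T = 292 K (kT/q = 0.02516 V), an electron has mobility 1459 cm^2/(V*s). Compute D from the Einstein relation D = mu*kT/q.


Step 1: D = mu * (kT/q)
Step 2: D = 1459 * 0.02516
Step 3: D = 36.71 cm^2/s

36.71


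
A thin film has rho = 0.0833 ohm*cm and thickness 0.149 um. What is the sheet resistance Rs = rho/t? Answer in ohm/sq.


Step 1: Convert thickness to cm: t = 0.149 um = 1.4900e-05 cm
Step 2: Rs = rho / t = 0.0833 / 1.4900e-05
Step 3: Rs = 5590.6 ohm/sq

5590.6


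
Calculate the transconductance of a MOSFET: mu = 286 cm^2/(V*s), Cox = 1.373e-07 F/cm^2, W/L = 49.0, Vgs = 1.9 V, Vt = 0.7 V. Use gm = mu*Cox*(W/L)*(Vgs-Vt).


Step 1: Vov = Vgs - Vt = 1.9 - 0.7 = 1.2 V
Step 2: gm = mu * Cox * (W/L) * Vov
Step 3: gm = 286 * 1.373e-07 * 49.0 * 1.2 = 2.31e-03 S

2.31e-03


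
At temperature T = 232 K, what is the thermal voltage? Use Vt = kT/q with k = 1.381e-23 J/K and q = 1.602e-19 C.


Step 1: kT = 1.381e-23 * 232 = 3.20392e-21 J
Step 2: Vt = kT/q = 3.20392e-21 / 1.602e-19
Step 3: Vt = 0.02 V

0.02


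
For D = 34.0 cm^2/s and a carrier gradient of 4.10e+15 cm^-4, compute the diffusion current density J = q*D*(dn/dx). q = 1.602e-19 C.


Step 1: J = q * D * (dn/dx)
Step 2: J = 1.602e-19 * 34.0 * 4.10e+15
Step 3: J = 2.23e-02 A/cm^2

2.23e-02


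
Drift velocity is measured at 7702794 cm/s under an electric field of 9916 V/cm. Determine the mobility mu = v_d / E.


Step 1: mu = v_d / E
Step 2: mu = 7702794 / 9916
Step 3: mu = 776.8 cm^2/(V*s)

776.8


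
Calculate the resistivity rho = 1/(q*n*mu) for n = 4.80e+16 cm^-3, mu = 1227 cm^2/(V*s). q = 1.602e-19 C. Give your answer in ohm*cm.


Step 1: sigma = q * n * mu = 1.602e-19 * 4.80e+16 * 1227 = 9.43514e+00 S/cm
Step 2: rho = 1 / sigma = 1 / 9.43514e+00 = 0.106 ohm*cm

0.106


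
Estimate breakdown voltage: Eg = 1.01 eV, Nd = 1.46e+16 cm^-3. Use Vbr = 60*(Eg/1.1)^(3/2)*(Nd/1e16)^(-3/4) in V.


Step 1: Eg/1.1 = 1.01/1.1 = 0.918182
Step 2: (Eg/1.1)^1.5 = 0.918182^1.5 = 0.879819
Step 3: (Nd/1e16)^(-0.75) = (1.46)^(-0.75) = 0.752897
Step 4: Vbr = 60 * 0.879819 * 0.752897 = 39.7 V

39.7


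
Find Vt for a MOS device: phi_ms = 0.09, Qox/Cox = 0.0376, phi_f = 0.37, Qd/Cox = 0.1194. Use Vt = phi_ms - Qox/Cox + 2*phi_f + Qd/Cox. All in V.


Step 1: Vt = phi_ms - Qox/Cox + 2*phi_f + Qd/Cox
Step 2: Vt = 0.09 - 0.0376 + 2*0.37 + 0.1194
Step 3: Vt = 0.09 - 0.0376 + 0.74 + 0.1194
Step 4: Vt = 0.9118 V

0.9118


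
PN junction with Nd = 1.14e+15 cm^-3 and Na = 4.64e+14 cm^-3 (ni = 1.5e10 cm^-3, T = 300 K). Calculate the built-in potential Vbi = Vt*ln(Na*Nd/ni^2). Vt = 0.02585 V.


Step 1: Compute Na*Nd/ni^2 = 4.64e+14 * 1.14e+15 / (1.5e10)^2 = 2.3509e+09
Step 2: ln(2.3509e+09) = 21.5781
Step 3: Vbi = 0.02585 * 21.5781 = 0.558 V

0.558


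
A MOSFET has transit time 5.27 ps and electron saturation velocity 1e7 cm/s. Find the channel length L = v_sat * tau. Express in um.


Step 1: tau in seconds = 5.27 ps * 1e-12 = 5.2700e-12 s
Step 2: L = v_sat * tau = 1e7 * 5.2700e-12 = 5.2700e-05 cm
Step 3: L in um = 5.2700e-05 * 1e4 = 0.527 um

0.527


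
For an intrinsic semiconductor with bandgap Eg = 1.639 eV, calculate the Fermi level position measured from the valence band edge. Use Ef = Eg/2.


Step 1: For an intrinsic semiconductor, the Fermi level sits at midgap.
Step 2: Ef = Eg / 2 = 1.639 / 2 = 0.8195 eV

0.8195


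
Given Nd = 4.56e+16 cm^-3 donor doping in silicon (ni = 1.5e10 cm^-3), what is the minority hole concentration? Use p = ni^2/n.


Step 1: Since Nd >> ni, n ≈ Nd = 4.56e+16 cm^-3
Step 2: p = ni^2 / n = (1.5e10)^2 / 4.56e+16
Step 3: p = 2.25e20 / 4.56e+16 = 4.93e+03 cm^-3

4.93e+03


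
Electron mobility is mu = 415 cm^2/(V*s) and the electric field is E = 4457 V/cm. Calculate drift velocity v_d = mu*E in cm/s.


Step 1: v_d = mu * E
Step 2: v_d = 415 * 4457 = 1849655
Step 3: v_d = 1.85e+06 cm/s

1.85e+06


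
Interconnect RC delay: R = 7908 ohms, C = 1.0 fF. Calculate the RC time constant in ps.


Step 1: tau = R * C
Step 2: tau = 7908 * 1.0 fF = 7908 * 1.0e-15 F
Step 3: tau = 7.908e-12 s = 7.908 ps

7.908


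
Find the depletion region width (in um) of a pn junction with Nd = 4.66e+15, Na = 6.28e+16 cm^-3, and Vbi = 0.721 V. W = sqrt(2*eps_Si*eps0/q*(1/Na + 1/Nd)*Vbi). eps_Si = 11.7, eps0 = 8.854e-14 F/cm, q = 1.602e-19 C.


Step 1: 1/Na + 1/Nd = 1/6.28e+16 + 1/4.66e+15 = 2.30516e-16
Step 2: 2*eps*eps0/q = 2*11.7*8.854e-14/1.602e-19 = 1.293281e+07
Step 3: W^2 = 1.293281e+07 * 2.30516e-16 * 0.721 = 2.14946e-09
Step 4: W = sqrt(2.14946e-09) = 4.636e-05 cm = 0.4636 um

0.4636


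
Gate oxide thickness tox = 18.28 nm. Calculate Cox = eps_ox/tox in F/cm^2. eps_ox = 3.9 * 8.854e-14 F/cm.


Step 1: eps_ox = 3.9 * 8.854e-14 = 3.45306e-13 F/cm
Step 2: tox in cm = 18.28 nm * 1e-7 = 1.8280e-06 cm
Step 3: Cox = 3.45306e-13 / 1.8280e-06 = 1.89e-07 F/cm^2

1.89e-07


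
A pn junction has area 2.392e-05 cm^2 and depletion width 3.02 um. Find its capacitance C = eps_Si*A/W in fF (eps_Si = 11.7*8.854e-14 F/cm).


Step 1: eps_Si = 11.7 * 8.854e-14 = 1.035918e-12 F/cm
Step 2: W in cm = 3.02 * 1e-4 = 3.02e-04 cm
Step 3: C = 1.035918e-12 * 2.392e-05 / 3.02e-04 = 8.205019e-14 F
Step 4: C = 82.05 fF

82.05


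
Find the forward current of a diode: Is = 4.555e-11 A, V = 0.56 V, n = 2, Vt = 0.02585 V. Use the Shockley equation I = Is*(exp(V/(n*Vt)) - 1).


Step 1: V/(n*Vt) = 0.56/(2*0.02585) = 10.8317
Step 2: exp(10.8317) = 5.0600e+04
Step 3: I = 4.555e-11 * (5.0600e+04 - 1) = 2.30e-06 A

2.30e-06


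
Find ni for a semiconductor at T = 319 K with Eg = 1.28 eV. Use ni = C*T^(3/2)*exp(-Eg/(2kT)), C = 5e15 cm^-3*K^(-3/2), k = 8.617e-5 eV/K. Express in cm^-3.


Step 1: Compute kT = 8.617e-5 * 319 = 0.02748823 eV
Step 2: Exponent = -Eg/(2kT) = -1.28/(2*0.02748823) = -23.28269
Step 3: T^(3/2) = 319^1.5 = 5697.52
Step 4: ni = 5e15 * 5697.52 * exp(-23.28269) = 2.20e+09 cm^-3

2.20e+09


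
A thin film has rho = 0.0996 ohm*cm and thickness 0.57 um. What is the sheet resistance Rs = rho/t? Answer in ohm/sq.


Step 1: Convert thickness to cm: t = 0.57 um = 5.7000e-05 cm
Step 2: Rs = rho / t = 0.0996 / 5.7000e-05
Step 3: Rs = 1747.4 ohm/sq

1747.4


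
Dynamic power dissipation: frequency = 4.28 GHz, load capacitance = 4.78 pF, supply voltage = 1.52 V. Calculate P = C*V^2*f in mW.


Step 1: V^2 = 1.52^2 = 2.3104 V^2
Step 2: P = C*V^2*f = 4.78e-12 F * 2.3104 * 4.28e9 Hz
Step 3: P = 4.726708736e-02 W
Step 4: P = 47.267 mW

47.267


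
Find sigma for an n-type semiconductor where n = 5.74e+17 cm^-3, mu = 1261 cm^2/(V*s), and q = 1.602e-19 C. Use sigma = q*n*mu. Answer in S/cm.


Step 1: sigma = q * n * mu
Step 2: sigma = 1.602e-19 * 5.74e+17 * 1261
Step 3: sigma = 1.160e+02 S/cm

1.160e+02


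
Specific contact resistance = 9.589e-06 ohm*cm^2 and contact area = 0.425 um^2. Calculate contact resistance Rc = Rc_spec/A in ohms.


Step 1: Convert area to cm^2: 0.425 um^2 = 4.2500e-09 cm^2
Step 2: Rc = Rc_spec / A = 9.589e-06 / 4.2500e-09
Step 3: Rc = 2.26e+03 ohms

2.26e+03


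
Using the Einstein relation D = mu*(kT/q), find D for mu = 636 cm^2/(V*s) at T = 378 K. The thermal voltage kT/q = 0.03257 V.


Step 1: D = mu * (kT/q)
Step 2: D = 636 * 0.03257
Step 3: D = 20.71 cm^2/s

20.71


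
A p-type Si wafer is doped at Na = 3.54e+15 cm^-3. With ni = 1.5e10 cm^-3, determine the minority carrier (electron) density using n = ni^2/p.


Step 1: Majority hole concentration p ≈ Na = 3.54e+15 cm^-3
Step 2: n = ni^2 / Na = (1.5e10)^2 / 3.54e+15
Step 3: n = 6.36e+04 cm^-3

6.36e+04


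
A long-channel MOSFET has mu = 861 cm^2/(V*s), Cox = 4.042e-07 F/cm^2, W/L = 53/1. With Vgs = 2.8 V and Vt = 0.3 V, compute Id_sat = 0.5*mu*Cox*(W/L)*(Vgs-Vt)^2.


Step 1: Overdrive voltage Vov = Vgs - Vt = 2.8 - 0.3 = 2.5 V
Step 2: W/L = 53/1 = 53
Step 3: Id = 0.5 * 861 * 4.042e-07 * 53 * 2.5^2
Step 4: Id = 5.76e-02 A

5.76e-02


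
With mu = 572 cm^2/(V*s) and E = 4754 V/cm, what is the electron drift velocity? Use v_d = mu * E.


Step 1: v_d = mu * E
Step 2: v_d = 572 * 4754 = 2719288
Step 3: v_d = 2.72e+06 cm/s

2.72e+06


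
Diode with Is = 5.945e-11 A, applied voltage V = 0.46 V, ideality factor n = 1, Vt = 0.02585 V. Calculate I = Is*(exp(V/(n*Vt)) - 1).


Step 1: V/(n*Vt) = 0.46/(1*0.02585) = 17.7950
Step 2: exp(17.7950) = 5.3490e+07
Step 3: I = 5.945e-11 * (5.3490e+07 - 1) = 3.18e-03 A

3.18e-03


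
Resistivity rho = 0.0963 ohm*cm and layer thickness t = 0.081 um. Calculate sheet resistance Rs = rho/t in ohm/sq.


Step 1: Convert thickness to cm: t = 0.081 um = 8.1000e-06 cm
Step 2: Rs = rho / t = 0.0963 / 8.1000e-06
Step 3: Rs = 11888.9 ohm/sq

11888.9


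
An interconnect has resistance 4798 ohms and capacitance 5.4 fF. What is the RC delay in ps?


Step 1: tau = R * C
Step 2: tau = 4798 * 5.4 fF = 4798 * 5.4e-15 F
Step 3: tau = 2.59092e-11 s = 25.9092 ps

25.9092


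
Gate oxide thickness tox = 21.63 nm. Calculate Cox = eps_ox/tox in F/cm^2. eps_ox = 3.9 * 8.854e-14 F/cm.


Step 1: eps_ox = 3.9 * 8.854e-14 = 3.45306e-13 F/cm
Step 2: tox in cm = 21.63 nm * 1e-7 = 2.1630e-06 cm
Step 3: Cox = 3.45306e-13 / 2.1630e-06 = 1.60e-07 F/cm^2

1.60e-07


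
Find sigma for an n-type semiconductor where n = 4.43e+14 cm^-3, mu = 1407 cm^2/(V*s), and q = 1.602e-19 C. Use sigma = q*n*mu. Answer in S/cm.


Step 1: sigma = q * n * mu
Step 2: sigma = 1.602e-19 * 4.43e+14 * 1407
Step 3: sigma = 9.985e-02 S/cm

9.985e-02


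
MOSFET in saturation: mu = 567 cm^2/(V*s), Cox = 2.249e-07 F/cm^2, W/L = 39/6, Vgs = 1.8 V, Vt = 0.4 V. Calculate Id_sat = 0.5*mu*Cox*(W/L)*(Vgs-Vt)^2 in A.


Step 1: Overdrive voltage Vov = Vgs - Vt = 1.8 - 0.4 = 1.4 V
Step 2: W/L = 39/6 = 6.5
Step 3: Id = 0.5 * 567 * 2.249e-07 * 6.5 * 1.4^2
Step 4: Id = 8.12e-04 A

8.12e-04


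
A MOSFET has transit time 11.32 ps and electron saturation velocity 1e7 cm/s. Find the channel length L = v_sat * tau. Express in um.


Step 1: tau in seconds = 11.32 ps * 1e-12 = 1.1320e-11 s
Step 2: L = v_sat * tau = 1e7 * 1.1320e-11 = 1.1320e-04 cm
Step 3: L in um = 1.1320e-04 * 1e4 = 1.132 um

1.132


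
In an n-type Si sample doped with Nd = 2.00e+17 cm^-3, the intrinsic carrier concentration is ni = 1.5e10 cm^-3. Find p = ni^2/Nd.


Step 1: Since Nd >> ni, n ≈ Nd = 2.00e+17 cm^-3
Step 2: p = ni^2 / n = (1.5e10)^2 / 2.00e+17
Step 3: p = 2.25e20 / 2.00e+17 = 1.13e+03 cm^-3

1.13e+03


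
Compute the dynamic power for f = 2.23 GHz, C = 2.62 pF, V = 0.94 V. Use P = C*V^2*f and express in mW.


Step 1: V^2 = 0.94^2 = 0.8836 V^2
Step 2: P = C*V^2*f = 2.62e-12 F * 0.8836 * 2.23e9 Hz
Step 3: P = 5.16252136e-03 W
Step 4: P = 5.163 mW

5.163


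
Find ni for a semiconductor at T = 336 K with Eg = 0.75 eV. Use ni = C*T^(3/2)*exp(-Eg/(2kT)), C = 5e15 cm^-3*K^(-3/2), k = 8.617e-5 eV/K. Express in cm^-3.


Step 1: Compute kT = 8.617e-5 * 336 = 0.02895312 eV
Step 2: Exponent = -Eg/(2kT) = -0.75/(2*0.02895312) = -12.95197
Step 3: T^(3/2) = 336^1.5 = 6158.98
Step 4: ni = 5e15 * 6158.98 * exp(-12.95197) = 7.30e+13 cm^-3

7.30e+13


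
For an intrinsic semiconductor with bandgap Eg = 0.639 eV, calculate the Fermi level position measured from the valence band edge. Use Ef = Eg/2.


Step 1: For an intrinsic semiconductor, the Fermi level sits at midgap.
Step 2: Ef = Eg / 2 = 0.639 / 2 = 0.3195 eV

0.3195


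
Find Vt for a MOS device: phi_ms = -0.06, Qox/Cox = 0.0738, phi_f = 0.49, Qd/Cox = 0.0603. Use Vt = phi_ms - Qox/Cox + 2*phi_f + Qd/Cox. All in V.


Step 1: Vt = phi_ms - Qox/Cox + 2*phi_f + Qd/Cox
Step 2: Vt = -0.06 - 0.0738 + 2*0.49 + 0.0603
Step 3: Vt = -0.06 - 0.0738 + 0.98 + 0.0603
Step 4: Vt = 0.9065 V

0.9065


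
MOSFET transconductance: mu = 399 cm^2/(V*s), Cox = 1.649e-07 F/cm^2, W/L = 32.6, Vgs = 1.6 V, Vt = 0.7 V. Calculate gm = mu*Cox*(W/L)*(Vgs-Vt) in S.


Step 1: Vov = Vgs - Vt = 1.6 - 0.7 = 0.9 V
Step 2: gm = mu * Cox * (W/L) * Vov
Step 3: gm = 399 * 1.649e-07 * 32.6 * 0.9 = 1.93e-03 S

1.93e-03


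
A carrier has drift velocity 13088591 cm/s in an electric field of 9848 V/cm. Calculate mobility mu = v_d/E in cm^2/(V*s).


Step 1: mu = v_d / E
Step 2: mu = 13088591 / 9848
Step 3: mu = 1329.06 cm^2/(V*s)

1329.06


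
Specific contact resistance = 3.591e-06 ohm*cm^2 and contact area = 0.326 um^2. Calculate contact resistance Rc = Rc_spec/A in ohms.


Step 1: Convert area to cm^2: 0.326 um^2 = 3.2600e-09 cm^2
Step 2: Rc = Rc_spec / A = 3.591e-06 / 3.2600e-09
Step 3: Rc = 1.10e+03 ohms

1.10e+03


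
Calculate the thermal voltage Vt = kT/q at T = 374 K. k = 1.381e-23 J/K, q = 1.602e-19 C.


Step 1: kT = 1.381e-23 * 374 = 5.16494e-21 J
Step 2: Vt = kT/q = 5.16494e-21 / 1.602e-19
Step 3: Vt = 0.03224 V

0.03224


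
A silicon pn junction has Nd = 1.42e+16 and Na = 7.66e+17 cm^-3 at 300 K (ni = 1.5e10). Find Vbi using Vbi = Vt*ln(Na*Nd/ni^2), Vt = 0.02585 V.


Step 1: Compute Na*Nd/ni^2 = 7.66e+17 * 1.42e+16 / (1.5e10)^2 = 4.8343e+13
Step 2: ln(4.8343e+13) = 31.5093
Step 3: Vbi = 0.02585 * 31.5093 = 0.815 V

0.815


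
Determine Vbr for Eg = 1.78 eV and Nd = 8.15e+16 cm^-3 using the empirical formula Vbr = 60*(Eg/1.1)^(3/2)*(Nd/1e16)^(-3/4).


Step 1: Eg/1.1 = 1.78/1.1 = 1.618182
Step 2: (Eg/1.1)^1.5 = 1.618182^1.5 = 2.058453
Step 3: (Nd/1e16)^(-0.75) = (8.15)^(-0.75) = 0.207316
Step 4: Vbr = 60 * 2.058453 * 0.207316 = 25.6 V

25.6


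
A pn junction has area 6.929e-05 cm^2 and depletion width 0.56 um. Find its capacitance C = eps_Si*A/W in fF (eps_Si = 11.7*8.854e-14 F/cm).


Step 1: eps_Si = 11.7 * 8.854e-14 = 1.035918e-12 F/cm
Step 2: W in cm = 0.56 * 1e-4 = 5.60e-05 cm
Step 3: C = 1.035918e-12 * 6.929e-05 / 5.60e-05 = 1.281764e-12 F
Step 4: C = 1281.76 fF

1281.76


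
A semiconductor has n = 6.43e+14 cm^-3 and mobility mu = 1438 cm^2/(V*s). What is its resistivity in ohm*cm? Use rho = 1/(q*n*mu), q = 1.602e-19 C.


Step 1: sigma = q * n * mu = 1.602e-19 * 6.43e+14 * 1438 = 1.48126e-01 S/cm
Step 2: rho = 1 / sigma = 1 / 1.48126e-01 = 6.751 ohm*cm

6.751


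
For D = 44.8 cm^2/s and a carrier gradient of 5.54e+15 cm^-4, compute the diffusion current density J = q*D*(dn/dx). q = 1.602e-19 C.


Step 1: J = q * D * (dn/dx)
Step 2: J = 1.602e-19 * 44.8 * 5.54e+15
Step 3: J = 3.98e-02 A/cm^2

3.98e-02


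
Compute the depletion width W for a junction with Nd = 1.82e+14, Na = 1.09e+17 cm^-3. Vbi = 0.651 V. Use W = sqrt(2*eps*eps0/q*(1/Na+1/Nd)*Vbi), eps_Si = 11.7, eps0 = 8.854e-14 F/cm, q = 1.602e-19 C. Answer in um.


Step 1: 1/Na + 1/Nd = 1/1.09e+17 + 1/1.82e+14 = 5.50368e-15
Step 2: 2*eps*eps0/q = 2*11.7*8.854e-14/1.602e-19 = 1.293281e+07
Step 3: W^2 = 1.293281e+07 * 5.50368e-15 * 0.651 = 4.63369e-08
Step 4: W = sqrt(4.63369e-08) = 2.153e-04 cm = 2.153 um

2.153


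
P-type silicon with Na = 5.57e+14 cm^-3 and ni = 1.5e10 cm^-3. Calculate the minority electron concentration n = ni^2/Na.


Step 1: Majority hole concentration p ≈ Na = 5.57e+14 cm^-3
Step 2: n = ni^2 / Na = (1.5e10)^2 / 5.57e+14
Step 3: n = 4.04e+05 cm^-3

4.04e+05


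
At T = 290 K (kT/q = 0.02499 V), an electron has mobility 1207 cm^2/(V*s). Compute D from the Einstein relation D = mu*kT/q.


Step 1: D = mu * (kT/q)
Step 2: D = 1207 * 0.02499
Step 3: D = 30.16 cm^2/s

30.16


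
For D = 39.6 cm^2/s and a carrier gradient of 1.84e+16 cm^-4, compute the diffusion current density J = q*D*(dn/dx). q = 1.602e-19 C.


Step 1: J = q * D * (dn/dx)
Step 2: J = 1.602e-19 * 39.6 * 1.84e+16
Step 3: J = 1.17e-01 A/cm^2

1.17e-01


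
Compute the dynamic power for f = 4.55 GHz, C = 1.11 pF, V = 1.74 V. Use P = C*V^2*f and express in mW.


Step 1: V^2 = 1.74^2 = 3.0276 V^2
Step 2: P = C*V^2*f = 1.11e-12 F * 3.0276 * 4.55e9 Hz
Step 3: P = 1.52908938e-02 W
Step 4: P = 15.291 mW

15.291


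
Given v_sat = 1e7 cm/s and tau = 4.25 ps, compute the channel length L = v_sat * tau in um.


Step 1: tau in seconds = 4.25 ps * 1e-12 = 4.2500e-12 s
Step 2: L = v_sat * tau = 1e7 * 4.2500e-12 = 4.2500e-05 cm
Step 3: L in um = 4.2500e-05 * 1e4 = 0.425 um

0.425


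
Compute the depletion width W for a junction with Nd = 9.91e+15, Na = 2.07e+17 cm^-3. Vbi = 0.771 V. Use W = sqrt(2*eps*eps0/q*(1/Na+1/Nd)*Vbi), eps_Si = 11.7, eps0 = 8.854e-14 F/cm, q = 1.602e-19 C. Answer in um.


Step 1: 1/Na + 1/Nd = 1/2.07e+17 + 1/9.91e+15 = 1.05739e-16
Step 2: 2*eps*eps0/q = 2*11.7*8.854e-14/1.602e-19 = 1.293281e+07
Step 3: W^2 = 1.293281e+07 * 1.05739e-16 * 0.771 = 1.05434e-09
Step 4: W = sqrt(1.05434e-09) = 3.247e-05 cm = 0.3247 um

0.3247


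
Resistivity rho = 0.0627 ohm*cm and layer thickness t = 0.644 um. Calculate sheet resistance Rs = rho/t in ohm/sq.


Step 1: Convert thickness to cm: t = 0.644 um = 6.4400e-05 cm
Step 2: Rs = rho / t = 0.0627 / 6.4400e-05
Step 3: Rs = 973.6 ohm/sq

973.6


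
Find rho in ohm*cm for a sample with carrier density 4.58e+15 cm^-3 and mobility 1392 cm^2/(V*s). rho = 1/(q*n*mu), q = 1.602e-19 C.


Step 1: sigma = q * n * mu = 1.602e-19 * 4.58e+15 * 1392 = 1.02133e+00 S/cm
Step 2: rho = 1 / sigma = 1 / 1.02133e+00 = 0.9791 ohm*cm

0.9791


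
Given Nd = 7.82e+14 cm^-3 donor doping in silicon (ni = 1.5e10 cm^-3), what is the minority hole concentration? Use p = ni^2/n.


Step 1: Since Nd >> ni, n ≈ Nd = 7.82e+14 cm^-3
Step 2: p = ni^2 / n = (1.5e10)^2 / 7.82e+14
Step 3: p = 2.25e20 / 7.82e+14 = 2.88e+05 cm^-3

2.88e+05


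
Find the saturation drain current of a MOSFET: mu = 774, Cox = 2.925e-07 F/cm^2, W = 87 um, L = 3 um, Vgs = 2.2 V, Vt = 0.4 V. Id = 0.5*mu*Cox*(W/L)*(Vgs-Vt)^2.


Step 1: Overdrive voltage Vov = Vgs - Vt = 2.2 - 0.4 = 1.8 V
Step 2: W/L = 87/3 = 29
Step 3: Id = 0.5 * 774 * 2.925e-07 * 29 * 1.8^2
Step 4: Id = 1.06e-02 A

1.06e-02


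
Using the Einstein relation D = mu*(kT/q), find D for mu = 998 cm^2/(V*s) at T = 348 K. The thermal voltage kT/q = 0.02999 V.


Step 1: D = mu * (kT/q)
Step 2: D = 998 * 0.02999
Step 3: D = 29.93 cm^2/s

29.93


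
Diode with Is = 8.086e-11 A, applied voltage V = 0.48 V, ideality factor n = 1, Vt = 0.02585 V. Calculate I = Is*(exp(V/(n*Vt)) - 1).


Step 1: V/(n*Vt) = 0.48/(1*0.02585) = 18.5687
Step 2: exp(18.5687) = 1.1595e+08
Step 3: I = 8.086e-11 * (1.1595e+08 - 1) = 9.38e-03 A

9.38e-03


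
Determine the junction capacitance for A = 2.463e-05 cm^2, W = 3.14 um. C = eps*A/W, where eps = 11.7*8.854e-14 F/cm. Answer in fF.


Step 1: eps_Si = 11.7 * 8.854e-14 = 1.035918e-12 F/cm
Step 2: W in cm = 3.14 * 1e-4 = 3.14e-04 cm
Step 3: C = 1.035918e-12 * 2.463e-05 / 3.14e-04 = 8.125688e-14 F
Step 4: C = 81.26 fF

81.26


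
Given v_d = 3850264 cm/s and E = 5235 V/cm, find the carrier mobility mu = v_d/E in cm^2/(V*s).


Step 1: mu = v_d / E
Step 2: mu = 3850264 / 5235
Step 3: mu = 735.49 cm^2/(V*s)

735.49


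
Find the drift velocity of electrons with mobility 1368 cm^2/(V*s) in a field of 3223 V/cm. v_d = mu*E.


Step 1: v_d = mu * E
Step 2: v_d = 1368 * 3223 = 4409064
Step 3: v_d = 4.41e+06 cm/s

4.41e+06


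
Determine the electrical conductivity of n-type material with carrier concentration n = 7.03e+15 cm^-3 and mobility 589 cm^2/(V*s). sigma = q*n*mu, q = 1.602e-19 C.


Step 1: sigma = q * n * mu
Step 2: sigma = 1.602e-19 * 7.03e+15 * 589
Step 3: sigma = 6.633e-01 S/cm

6.633e-01


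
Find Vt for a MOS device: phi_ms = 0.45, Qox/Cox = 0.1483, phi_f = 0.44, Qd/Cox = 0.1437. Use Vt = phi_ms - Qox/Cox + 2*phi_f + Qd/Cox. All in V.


Step 1: Vt = phi_ms - Qox/Cox + 2*phi_f + Qd/Cox
Step 2: Vt = 0.45 - 0.1483 + 2*0.44 + 0.1437
Step 3: Vt = 0.45 - 0.1483 + 0.88 + 0.1437
Step 4: Vt = 1.3254 V

1.3254


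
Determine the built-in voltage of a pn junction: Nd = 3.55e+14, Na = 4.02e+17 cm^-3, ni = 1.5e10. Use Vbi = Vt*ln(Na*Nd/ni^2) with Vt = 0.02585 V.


Step 1: Compute Na*Nd/ni^2 = 4.02e+17 * 3.55e+14 / (1.5e10)^2 = 6.3427e+11
Step 2: ln(6.3427e+11) = 27.1757
Step 3: Vbi = 0.02585 * 27.1757 = 0.702 V

0.702


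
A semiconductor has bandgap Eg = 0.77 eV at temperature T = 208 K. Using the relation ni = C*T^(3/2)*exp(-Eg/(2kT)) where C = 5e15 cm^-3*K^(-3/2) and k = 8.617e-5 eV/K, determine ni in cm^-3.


Step 1: Compute kT = 8.617e-5 * 208 = 0.01792336 eV
Step 2: Exponent = -Eg/(2kT) = -0.77/(2*0.01792336) = -21.48035
Step 3: T^(3/2) = 208^1.5 = 2999.82
Step 4: ni = 5e15 * 2999.82 * exp(-21.48035) = 7.04e+09 cm^-3

7.04e+09


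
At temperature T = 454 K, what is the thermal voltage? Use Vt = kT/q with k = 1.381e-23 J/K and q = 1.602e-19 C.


Step 1: kT = 1.381e-23 * 454 = 6.26974e-21 J
Step 2: Vt = kT/q = 6.26974e-21 / 1.602e-19
Step 3: Vt = 0.03914 V

0.03914


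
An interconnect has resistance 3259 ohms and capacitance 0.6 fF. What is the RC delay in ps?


Step 1: tau = R * C
Step 2: tau = 3259 * 0.6 fF = 3259 * 6.0e-16 F
Step 3: tau = 1.9554e-12 s = 1.9554 ps

1.9554


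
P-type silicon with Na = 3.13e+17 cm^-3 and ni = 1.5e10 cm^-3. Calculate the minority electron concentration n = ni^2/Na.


Step 1: Majority hole concentration p ≈ Na = 3.13e+17 cm^-3
Step 2: n = ni^2 / Na = (1.5e10)^2 / 3.13e+17
Step 3: n = 7.19e+02 cm^-3

7.19e+02


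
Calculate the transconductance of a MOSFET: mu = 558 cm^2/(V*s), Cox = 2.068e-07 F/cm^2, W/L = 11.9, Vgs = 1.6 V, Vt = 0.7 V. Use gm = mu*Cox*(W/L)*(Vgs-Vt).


Step 1: Vov = Vgs - Vt = 1.6 - 0.7 = 0.9 V
Step 2: gm = mu * Cox * (W/L) * Vov
Step 3: gm = 558 * 2.068e-07 * 11.9 * 0.9 = 1.24e-03 S

1.24e-03


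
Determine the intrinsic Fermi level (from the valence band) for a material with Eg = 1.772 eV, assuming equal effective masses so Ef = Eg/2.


Step 1: For an intrinsic semiconductor, the Fermi level sits at midgap.
Step 2: Ef = Eg / 2 = 1.772 / 2 = 0.886 eV

0.886


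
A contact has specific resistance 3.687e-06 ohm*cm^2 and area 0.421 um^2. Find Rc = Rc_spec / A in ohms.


Step 1: Convert area to cm^2: 0.421 um^2 = 4.2100e-09 cm^2
Step 2: Rc = Rc_spec / A = 3.687e-06 / 4.2100e-09
Step 3: Rc = 8.76e+02 ohms

8.76e+02


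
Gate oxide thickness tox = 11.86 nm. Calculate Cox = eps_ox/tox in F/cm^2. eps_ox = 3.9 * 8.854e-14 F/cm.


Step 1: eps_ox = 3.9 * 8.854e-14 = 3.45306e-13 F/cm
Step 2: tox in cm = 11.86 nm * 1e-7 = 1.1860e-06 cm
Step 3: Cox = 3.45306e-13 / 1.1860e-06 = 2.91e-07 F/cm^2

2.91e-07


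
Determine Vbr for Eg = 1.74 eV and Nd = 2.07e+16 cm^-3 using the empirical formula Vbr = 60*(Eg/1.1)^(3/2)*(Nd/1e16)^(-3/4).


Step 1: Eg/1.1 = 1.74/1.1 = 1.581818
Step 2: (Eg/1.1)^1.5 = 1.581818^1.5 = 1.989458
Step 3: (Nd/1e16)^(-0.75) = (2.07)^(-0.75) = 0.579458
Step 4: Vbr = 60 * 1.989458 * 0.579458 = 69.2 V

69.2


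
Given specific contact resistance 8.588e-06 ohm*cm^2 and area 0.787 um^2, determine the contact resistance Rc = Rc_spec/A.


Step 1: Convert area to cm^2: 0.787 um^2 = 7.8700e-09 cm^2
Step 2: Rc = Rc_spec / A = 8.588e-06 / 7.8700e-09
Step 3: Rc = 1.09e+03 ohms

1.09e+03


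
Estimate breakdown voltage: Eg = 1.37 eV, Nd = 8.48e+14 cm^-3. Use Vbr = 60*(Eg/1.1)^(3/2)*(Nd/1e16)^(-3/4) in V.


Step 1: Eg/1.1 = 1.37/1.1 = 1.245455
Step 2: (Eg/1.1)^1.5 = 1.245455^1.5 = 1.389927
Step 3: (Nd/1e16)^(-0.75) = (0.0848)^(-0.75) = 6.363603
Step 4: Vbr = 60 * 1.389927 * 6.363603 = 530.7 V

530.7


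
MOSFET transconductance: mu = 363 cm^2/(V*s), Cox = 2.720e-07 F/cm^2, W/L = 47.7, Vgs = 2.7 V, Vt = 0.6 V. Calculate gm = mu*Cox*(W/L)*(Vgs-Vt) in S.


Step 1: Vov = Vgs - Vt = 2.7 - 0.6 = 2.1 V
Step 2: gm = mu * Cox * (W/L) * Vov
Step 3: gm = 363 * 2.720e-07 * 47.7 * 2.1 = 9.89e-03 S

9.89e-03


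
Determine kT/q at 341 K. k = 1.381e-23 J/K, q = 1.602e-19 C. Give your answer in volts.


Step 1: kT = 1.381e-23 * 341 = 4.70921e-21 J
Step 2: Vt = kT/q = 4.70921e-21 / 1.602e-19
Step 3: Vt = 0.0294 V

0.0294


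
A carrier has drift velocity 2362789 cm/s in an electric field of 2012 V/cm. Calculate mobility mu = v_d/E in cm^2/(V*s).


Step 1: mu = v_d / E
Step 2: mu = 2362789 / 2012
Step 3: mu = 1174.35 cm^2/(V*s)

1174.35


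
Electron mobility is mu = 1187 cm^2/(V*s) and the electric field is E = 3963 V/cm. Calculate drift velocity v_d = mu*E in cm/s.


Step 1: v_d = mu * E
Step 2: v_d = 1187 * 3963 = 4704081
Step 3: v_d = 4.70e+06 cm/s

4.70e+06


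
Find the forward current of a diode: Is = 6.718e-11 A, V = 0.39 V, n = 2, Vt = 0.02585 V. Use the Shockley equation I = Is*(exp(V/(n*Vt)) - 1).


Step 1: V/(n*Vt) = 0.39/(2*0.02585) = 7.5435
Step 2: exp(7.5435) = 1.8884e+03
Step 3: I = 6.718e-11 * (1.8884e+03 - 1) = 1.27e-07 A

1.27e-07


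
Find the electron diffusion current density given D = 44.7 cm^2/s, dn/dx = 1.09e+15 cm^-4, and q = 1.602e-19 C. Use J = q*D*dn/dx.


Step 1: J = q * D * (dn/dx)
Step 2: J = 1.602e-19 * 44.7 * 1.09e+15
Step 3: J = 7.81e-03 A/cm^2

7.81e-03


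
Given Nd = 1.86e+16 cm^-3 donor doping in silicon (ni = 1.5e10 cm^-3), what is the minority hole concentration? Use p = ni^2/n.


Step 1: Since Nd >> ni, n ≈ Nd = 1.86e+16 cm^-3
Step 2: p = ni^2 / n = (1.5e10)^2 / 1.86e+16
Step 3: p = 2.25e20 / 1.86e+16 = 1.21e+04 cm^-3

1.21e+04


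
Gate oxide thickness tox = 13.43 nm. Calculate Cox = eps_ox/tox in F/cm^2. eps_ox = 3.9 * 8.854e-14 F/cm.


Step 1: eps_ox = 3.9 * 8.854e-14 = 3.45306e-13 F/cm
Step 2: tox in cm = 13.43 nm * 1e-7 = 1.3430e-06 cm
Step 3: Cox = 3.45306e-13 / 1.3430e-06 = 2.57e-07 F/cm^2

2.57e-07


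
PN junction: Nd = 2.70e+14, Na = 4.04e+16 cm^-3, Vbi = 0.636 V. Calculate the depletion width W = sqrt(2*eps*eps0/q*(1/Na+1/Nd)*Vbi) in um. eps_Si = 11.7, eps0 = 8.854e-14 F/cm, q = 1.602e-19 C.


Step 1: 1/Na + 1/Nd = 1/4.04e+16 + 1/2.70e+14 = 3.72846e-15
Step 2: 2*eps*eps0/q = 2*11.7*8.854e-14/1.602e-19 = 1.293281e+07
Step 3: W^2 = 1.293281e+07 * 3.72846e-15 * 0.636 = 3.06676e-08
Step 4: W = sqrt(3.06676e-08) = 1.751e-04 cm = 1.751 um

1.751


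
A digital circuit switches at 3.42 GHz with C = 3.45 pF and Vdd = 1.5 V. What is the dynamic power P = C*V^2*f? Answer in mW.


Step 1: V^2 = 1.5^2 = 2.25 V^2
Step 2: P = C*V^2*f = 3.45e-12 F * 2.25 * 3.42e9 Hz
Step 3: P = 2.654775e-02 W
Step 4: P = 26.548 mW

26.548


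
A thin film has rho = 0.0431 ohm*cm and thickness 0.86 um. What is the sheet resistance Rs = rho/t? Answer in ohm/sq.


Step 1: Convert thickness to cm: t = 0.86 um = 8.6000e-05 cm
Step 2: Rs = rho / t = 0.0431 / 8.6000e-05
Step 3: Rs = 501.2 ohm/sq

501.2


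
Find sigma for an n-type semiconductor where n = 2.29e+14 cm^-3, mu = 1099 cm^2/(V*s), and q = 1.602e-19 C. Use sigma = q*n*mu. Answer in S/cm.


Step 1: sigma = q * n * mu
Step 2: sigma = 1.602e-19 * 2.29e+14 * 1099
Step 3: sigma = 4.032e-02 S/cm

4.032e-02


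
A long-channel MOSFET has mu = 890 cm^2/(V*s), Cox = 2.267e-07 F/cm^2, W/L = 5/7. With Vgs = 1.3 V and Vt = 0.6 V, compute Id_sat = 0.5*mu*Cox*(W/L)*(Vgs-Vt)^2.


Step 1: Overdrive voltage Vov = Vgs - Vt = 1.3 - 0.6 = 0.7 V
Step 2: W/L = 5/7 = 0.714286
Step 3: Id = 0.5 * 890 * 2.267e-07 * 0.714286 * 0.7^2
Step 4: Id = 3.53e-05 A

3.53e-05


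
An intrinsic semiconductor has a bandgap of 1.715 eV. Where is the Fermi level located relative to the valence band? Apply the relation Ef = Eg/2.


Step 1: For an intrinsic semiconductor, the Fermi level sits at midgap.
Step 2: Ef = Eg / 2 = 1.715 / 2 = 0.8575 eV

0.8575


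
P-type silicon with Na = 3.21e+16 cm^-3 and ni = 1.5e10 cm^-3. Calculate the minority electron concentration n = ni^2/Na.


Step 1: Majority hole concentration p ≈ Na = 3.21e+16 cm^-3
Step 2: n = ni^2 / Na = (1.5e10)^2 / 3.21e+16
Step 3: n = 7.01e+03 cm^-3

7.01e+03


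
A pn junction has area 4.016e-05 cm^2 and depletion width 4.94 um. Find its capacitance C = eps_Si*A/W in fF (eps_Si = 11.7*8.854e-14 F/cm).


Step 1: eps_Si = 11.7 * 8.854e-14 = 1.035918e-12 F/cm
Step 2: W in cm = 4.94 * 1e-4 = 4.94e-04 cm
Step 3: C = 1.035918e-12 * 4.016e-05 / 4.94e-04 = 8.421552e-14 F
Step 4: C = 84.22 fF

84.22


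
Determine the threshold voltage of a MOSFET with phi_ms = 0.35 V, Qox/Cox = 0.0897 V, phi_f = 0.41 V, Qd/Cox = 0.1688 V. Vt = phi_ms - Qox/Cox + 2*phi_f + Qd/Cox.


Step 1: Vt = phi_ms - Qox/Cox + 2*phi_f + Qd/Cox
Step 2: Vt = 0.35 - 0.0897 + 2*0.41 + 0.1688
Step 3: Vt = 0.35 - 0.0897 + 0.82 + 0.1688
Step 4: Vt = 1.2491 V

1.2491


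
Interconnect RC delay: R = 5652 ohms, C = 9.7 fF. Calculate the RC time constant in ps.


Step 1: tau = R * C
Step 2: tau = 5652 * 9.7 fF = 5652 * 9.7e-15 F
Step 3: tau = 5.48244e-11 s = 54.8244 ps

54.8244


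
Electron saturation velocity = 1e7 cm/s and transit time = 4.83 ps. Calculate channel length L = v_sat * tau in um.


Step 1: tau in seconds = 4.83 ps * 1e-12 = 4.8300e-12 s
Step 2: L = v_sat * tau = 1e7 * 4.8300e-12 = 4.8300e-05 cm
Step 3: L in um = 4.8300e-05 * 1e4 = 0.483 um

0.483


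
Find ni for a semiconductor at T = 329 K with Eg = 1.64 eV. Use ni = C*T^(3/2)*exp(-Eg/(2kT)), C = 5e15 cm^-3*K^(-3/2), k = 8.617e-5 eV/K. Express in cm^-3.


Step 1: Compute kT = 8.617e-5 * 329 = 0.02834993 eV
Step 2: Exponent = -Eg/(2kT) = -1.64/(2*0.02834993) = -28.92423
Step 3: T^(3/2) = 329^1.5 = 5967.52
Step 4: ni = 5e15 * 5967.52 * exp(-28.92423) = 8.19e+06 cm^-3

8.19e+06


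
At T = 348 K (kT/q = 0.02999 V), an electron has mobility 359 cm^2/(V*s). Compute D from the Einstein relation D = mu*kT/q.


Step 1: D = mu * (kT/q)
Step 2: D = 359 * 0.02999
Step 3: D = 10.77 cm^2/s

10.77


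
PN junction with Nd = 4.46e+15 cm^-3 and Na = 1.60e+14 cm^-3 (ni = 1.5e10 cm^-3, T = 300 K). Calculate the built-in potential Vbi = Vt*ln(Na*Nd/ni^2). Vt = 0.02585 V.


Step 1: Compute Na*Nd/ni^2 = 1.60e+14 * 4.46e+15 / (1.5e10)^2 = 3.1716e+09
Step 2: ln(3.1716e+09) = 21.8775
Step 3: Vbi = 0.02585 * 21.8775 = 0.566 V

0.566


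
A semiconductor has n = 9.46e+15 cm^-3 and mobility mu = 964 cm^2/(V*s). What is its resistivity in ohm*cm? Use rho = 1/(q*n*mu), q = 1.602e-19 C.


Step 1: sigma = q * n * mu = 1.602e-19 * 9.46e+15 * 964 = 1.46093e+00 S/cm
Step 2: rho = 1 / sigma = 1 / 1.46093e+00 = 0.6845 ohm*cm

0.6845


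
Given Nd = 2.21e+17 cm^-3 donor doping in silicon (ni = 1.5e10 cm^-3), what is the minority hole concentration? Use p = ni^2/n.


Step 1: Since Nd >> ni, n ≈ Nd = 2.21e+17 cm^-3
Step 2: p = ni^2 / n = (1.5e10)^2 / 2.21e+17
Step 3: p = 2.25e20 / 2.21e+17 = 1.02e+03 cm^-3

1.02e+03


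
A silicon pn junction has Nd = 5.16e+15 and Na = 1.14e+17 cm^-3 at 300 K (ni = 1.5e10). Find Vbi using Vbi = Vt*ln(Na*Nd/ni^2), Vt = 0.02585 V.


Step 1: Compute Na*Nd/ni^2 = 1.14e+17 * 5.16e+15 / (1.5e10)^2 = 2.6144e+12
Step 2: ln(2.6144e+12) = 28.5921
Step 3: Vbi = 0.02585 * 28.5921 = 0.739 V

0.739


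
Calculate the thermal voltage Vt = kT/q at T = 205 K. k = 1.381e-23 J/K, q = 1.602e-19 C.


Step 1: kT = 1.381e-23 * 205 = 2.83105e-21 J
Step 2: Vt = kT/q = 2.83105e-21 / 1.602e-19
Step 3: Vt = 0.01767 V

0.01767


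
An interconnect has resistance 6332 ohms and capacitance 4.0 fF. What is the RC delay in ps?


Step 1: tau = R * C
Step 2: tau = 6332 * 4.0 fF = 6332 * 4.0e-15 F
Step 3: tau = 2.5328e-11 s = 25.328 ps

25.328


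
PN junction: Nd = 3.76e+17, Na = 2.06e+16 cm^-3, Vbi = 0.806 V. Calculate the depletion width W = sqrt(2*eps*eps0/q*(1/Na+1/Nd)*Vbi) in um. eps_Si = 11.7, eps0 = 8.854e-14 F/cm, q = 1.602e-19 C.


Step 1: 1/Na + 1/Nd = 1/2.06e+16 + 1/3.76e+17 = 5.12033e-17
Step 2: 2*eps*eps0/q = 2*11.7*8.854e-14/1.602e-19 = 1.293281e+07
Step 3: W^2 = 1.293281e+07 * 5.12033e-17 * 0.806 = 5.33735e-10
Step 4: W = sqrt(5.33735e-10) = 2.310e-05 cm = 0.231 um

0.231


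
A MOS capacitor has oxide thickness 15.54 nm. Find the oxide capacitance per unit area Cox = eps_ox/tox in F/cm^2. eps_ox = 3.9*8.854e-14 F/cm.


Step 1: eps_ox = 3.9 * 8.854e-14 = 3.45306e-13 F/cm
Step 2: tox in cm = 15.54 nm * 1e-7 = 1.5540e-06 cm
Step 3: Cox = 3.45306e-13 / 1.5540e-06 = 2.22e-07 F/cm^2

2.22e-07


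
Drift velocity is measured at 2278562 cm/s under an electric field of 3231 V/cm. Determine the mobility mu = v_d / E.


Step 1: mu = v_d / E
Step 2: mu = 2278562 / 3231
Step 3: mu = 705.22 cm^2/(V*s)

705.22


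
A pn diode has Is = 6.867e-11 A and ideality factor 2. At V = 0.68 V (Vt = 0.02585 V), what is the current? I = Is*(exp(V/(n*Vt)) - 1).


Step 1: V/(n*Vt) = 0.68/(2*0.02585) = 13.1528
Step 2: exp(13.1528) = 5.1545e+05
Step 3: I = 6.867e-11 * (5.1545e+05 - 1) = 3.54e-05 A

3.54e-05


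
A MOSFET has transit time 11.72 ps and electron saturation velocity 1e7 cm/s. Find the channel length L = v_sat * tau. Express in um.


Step 1: tau in seconds = 11.72 ps * 1e-12 = 1.1720e-11 s
Step 2: L = v_sat * tau = 1e7 * 1.1720e-11 = 1.1720e-04 cm
Step 3: L in um = 1.1720e-04 * 1e4 = 1.172 um

1.172


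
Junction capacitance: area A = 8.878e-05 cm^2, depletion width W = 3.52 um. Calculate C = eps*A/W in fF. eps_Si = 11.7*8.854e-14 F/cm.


Step 1: eps_Si = 11.7 * 8.854e-14 = 1.035918e-12 F/cm
Step 2: W in cm = 3.52 * 1e-4 = 3.52e-04 cm
Step 3: C = 1.035918e-12 * 8.878e-05 / 3.52e-04 = 2.612750e-13 F
Step 4: C = 261.28 fF

261.28


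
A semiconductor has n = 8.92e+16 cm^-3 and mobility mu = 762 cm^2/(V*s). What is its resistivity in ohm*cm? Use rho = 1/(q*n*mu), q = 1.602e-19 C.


Step 1: sigma = q * n * mu = 1.602e-19 * 8.92e+16 * 762 = 1.08889e+01 S/cm
Step 2: rho = 1 / sigma = 1 / 1.08889e+01 = 0.09184 ohm*cm

0.09184


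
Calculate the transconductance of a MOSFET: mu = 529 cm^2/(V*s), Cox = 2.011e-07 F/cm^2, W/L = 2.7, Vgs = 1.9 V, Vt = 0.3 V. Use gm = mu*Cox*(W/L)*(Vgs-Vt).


Step 1: Vov = Vgs - Vt = 1.9 - 0.3 = 1.6 V
Step 2: gm = mu * Cox * (W/L) * Vov
Step 3: gm = 529 * 2.011e-07 * 2.7 * 1.6 = 4.60e-04 S

4.60e-04


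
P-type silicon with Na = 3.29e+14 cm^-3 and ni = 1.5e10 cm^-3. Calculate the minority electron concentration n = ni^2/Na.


Step 1: Majority hole concentration p ≈ Na = 3.29e+14 cm^-3
Step 2: n = ni^2 / Na = (1.5e10)^2 / 3.29e+14
Step 3: n = 6.84e+05 cm^-3

6.84e+05


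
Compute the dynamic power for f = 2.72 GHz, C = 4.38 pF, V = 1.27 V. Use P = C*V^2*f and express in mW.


Step 1: V^2 = 1.27^2 = 1.6129 V^2
Step 2: P = C*V^2*f = 4.38e-12 F * 1.6129 * 2.72e9 Hz
Step 3: P = 1.921544544e-02 W
Step 4: P = 19.215 mW

19.215


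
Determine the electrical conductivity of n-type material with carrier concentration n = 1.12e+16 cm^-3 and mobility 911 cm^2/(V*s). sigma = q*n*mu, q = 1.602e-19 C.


Step 1: sigma = q * n * mu
Step 2: sigma = 1.602e-19 * 1.12e+16 * 911
Step 3: sigma = 1.635e+00 S/cm

1.635e+00


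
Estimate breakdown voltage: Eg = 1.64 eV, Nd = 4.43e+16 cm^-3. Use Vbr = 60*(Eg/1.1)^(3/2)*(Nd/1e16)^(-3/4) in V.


Step 1: Eg/1.1 = 1.64/1.1 = 1.490909
Step 2: (Eg/1.1)^1.5 = 1.490909^1.5 = 1.820441
Step 3: (Nd/1e16)^(-0.75) = (4.43)^(-0.75) = 0.327489
Step 4: Vbr = 60 * 1.820441 * 0.327489 = 35.8 V

35.8


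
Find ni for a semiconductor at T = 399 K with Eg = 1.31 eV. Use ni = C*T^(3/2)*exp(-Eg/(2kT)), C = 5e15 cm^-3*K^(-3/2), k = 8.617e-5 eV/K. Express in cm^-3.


Step 1: Compute kT = 8.617e-5 * 399 = 0.03438183 eV
Step 2: Exponent = -Eg/(2kT) = -1.31/(2*0.03438183) = -19.05076
Step 3: T^(3/2) = 399^1.5 = 7970.02
Step 4: ni = 5e15 * 7970.02 * exp(-19.05076) = 2.12e+11 cm^-3

2.12e+11


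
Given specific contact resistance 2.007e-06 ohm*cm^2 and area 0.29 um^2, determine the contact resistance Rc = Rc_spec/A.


Step 1: Convert area to cm^2: 0.29 um^2 = 2.9000e-09 cm^2
Step 2: Rc = Rc_spec / A = 2.007e-06 / 2.9000e-09
Step 3: Rc = 6.92e+02 ohms

6.92e+02


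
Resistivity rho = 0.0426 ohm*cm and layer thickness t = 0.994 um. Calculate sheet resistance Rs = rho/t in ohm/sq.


Step 1: Convert thickness to cm: t = 0.994 um = 9.9400e-05 cm
Step 2: Rs = rho / t = 0.0426 / 9.9400e-05
Step 3: Rs = 428.6 ohm/sq

428.6


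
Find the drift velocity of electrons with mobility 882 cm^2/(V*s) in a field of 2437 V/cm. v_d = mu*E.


Step 1: v_d = mu * E
Step 2: v_d = 882 * 2437 = 2149434
Step 3: v_d = 2.15e+06 cm/s

2.15e+06


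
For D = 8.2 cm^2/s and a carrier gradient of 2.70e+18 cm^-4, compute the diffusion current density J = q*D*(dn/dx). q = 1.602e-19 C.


Step 1: J = q * D * (dn/dx)
Step 2: J = 1.602e-19 * 8.2 * 2.70e+18
Step 3: J = 3.55e+00 A/cm^2

3.55e+00


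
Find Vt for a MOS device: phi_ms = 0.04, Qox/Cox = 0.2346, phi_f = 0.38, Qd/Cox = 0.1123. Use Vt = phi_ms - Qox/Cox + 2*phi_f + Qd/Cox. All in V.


Step 1: Vt = phi_ms - Qox/Cox + 2*phi_f + Qd/Cox
Step 2: Vt = 0.04 - 0.2346 + 2*0.38 + 0.1123
Step 3: Vt = 0.04 - 0.2346 + 0.76 + 0.1123
Step 4: Vt = 0.6777 V

0.6777


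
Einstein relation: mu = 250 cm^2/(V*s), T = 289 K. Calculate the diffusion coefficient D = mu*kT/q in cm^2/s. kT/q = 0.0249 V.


Step 1: D = mu * (kT/q)
Step 2: D = 250 * 0.0249
Step 3: D = 6.23 cm^2/s

6.23


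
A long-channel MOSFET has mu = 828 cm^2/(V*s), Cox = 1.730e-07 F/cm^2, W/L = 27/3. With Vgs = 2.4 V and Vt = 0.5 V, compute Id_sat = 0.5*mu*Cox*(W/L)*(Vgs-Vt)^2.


Step 1: Overdrive voltage Vov = Vgs - Vt = 2.4 - 0.5 = 1.9 V
Step 2: W/L = 27/3 = 9
Step 3: Id = 0.5 * 828 * 1.730e-07 * 9 * 1.9^2
Step 4: Id = 2.33e-03 A

2.33e-03
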